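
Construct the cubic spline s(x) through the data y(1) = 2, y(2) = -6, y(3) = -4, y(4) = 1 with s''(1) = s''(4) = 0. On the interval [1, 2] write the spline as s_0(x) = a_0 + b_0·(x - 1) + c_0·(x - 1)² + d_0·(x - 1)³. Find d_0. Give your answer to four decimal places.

2.4667

Let M_i = s''(x_i). Step sizes h_i = 1, 1, 1; slopes of the chords Δ_i = (y_(i+1) - y_i)/h_i = -8, 2, 5.
  1·M_0 + 4·M_1 + 1·M_2 = 6(Δ_1 - Δ_0) = 60
  1·M_1 + 4·M_2 + 1·M_3 = 6(Δ_2 - Δ_1) = 18
Natural end conditions: M_0 = M_3 = 0.
Forward elimination and back-substitution give M_0 = 0, M_1 = 74/5, M_2 = 4/5, M_3 = 0.
On [1, 2], with s_0(x) = a_0 + b_0·(x - 1) + c_0·(x - 1)² + d_0·(x - 1)³: c_0 = M_0/2 = 0, d_0 = (M_1 - M_0)/(6h_0) = 37/15, b_0 = Δ_0 - h_0(2M_0 + M_1)/6 = -157/15.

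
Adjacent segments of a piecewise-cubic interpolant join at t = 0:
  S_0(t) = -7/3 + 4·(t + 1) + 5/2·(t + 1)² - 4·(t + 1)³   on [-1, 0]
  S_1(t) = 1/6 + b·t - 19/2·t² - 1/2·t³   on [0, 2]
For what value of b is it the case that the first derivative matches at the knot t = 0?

S_0'(t) = 4 + 5·(t + 1) - 12·(t + 1)², so S_0'(0) = -3. On the right, S_1'(0) = b, so b = -3.

-3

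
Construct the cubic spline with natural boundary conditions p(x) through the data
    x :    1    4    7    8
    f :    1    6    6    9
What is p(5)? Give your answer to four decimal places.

With M_i denoting the second derivative at x_i, h_i = 3, 3, 1, and Δ_i = (y_(i+1) − y_i)/h_i = 5/3, 0, 3:
  3·M_0 + 12·M_1 + 3·M_2 = 6(Δ_1 - Δ_0) = -10
  3·M_1 + 8·M_2 + 1·M_3 = 6(Δ_2 - Δ_1) = 18
Natural end conditions: M_0 = M_3 = 0.
Forward elimination and back-substitution give M_0 = 0, M_1 = -134/87, M_2 = 82/29, M_3 = 0.
On [4, 7], p(x) = 6 + 11/87·(x - 4) - 67/87·(x - 4)² + 190/783·(x - 4)³.
With (x - 4) = 1: p(5) = 4384/783.

5.5990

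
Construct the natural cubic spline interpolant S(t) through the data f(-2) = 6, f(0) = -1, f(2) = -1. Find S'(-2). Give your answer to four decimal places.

With M_i denoting the second derivative at x_i, h_i = 2, 2, and Δ_i = (y_(i+1) − y_i)/h_i = -7/2, 0:
  2·M_0 + 8·M_1 + 2·M_2 = 6(Δ_1 - Δ_0) = 21
Natural end conditions: M_0 = M_2 = 0.
Solving the tridiagonal system: M_0 = 0, M_1 = 21/8, M_2 = 0.
On [-2, 0], S'(t) = b_0 + 2c_0·(t + 2) + 3d_0·(t + 2)² with b_0 = Δ_0 - h_0(2M_0 + M_1)/6 = -35/8, c_0 = M_0/2 = 0, d_0 = (M_1 - M_0)/(6h_0) = 7/32. So S'(-2) = -35/8.

-4.3750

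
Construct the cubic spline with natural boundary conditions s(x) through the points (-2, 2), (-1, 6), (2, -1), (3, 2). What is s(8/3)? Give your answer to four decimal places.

Put M_i = s'' at the i-th knot. Here h = (1, 3, 1) and Δ = (4, -7/3, 3), so the interior equations h_(i-1)·M_(i-1) + 2(h_(i-1)+h_i)·M_i + h_i·M_(i+1) = 6(Δ_i − Δ_(i-1)) read
  1·M_0 + 8·M_1 + 3·M_2 = 6(Δ_1 - Δ_0) = -38
  3·M_1 + 8·M_2 + 1·M_3 = 6(Δ_2 - Δ_1) = 32
Natural end conditions: M_0 = M_3 = 0.
Hence M_0 = 0, M_1 = -80/11, M_2 = 74/11, M_3 = 0.
On [2, 3], s(x) = -1 + 25/33·(x - 2) + 37/11·(x - 2)² - 37/33·(x - 2)³.
With (x - 2) = 2/3: s(8/3) = 595/891.

0.6678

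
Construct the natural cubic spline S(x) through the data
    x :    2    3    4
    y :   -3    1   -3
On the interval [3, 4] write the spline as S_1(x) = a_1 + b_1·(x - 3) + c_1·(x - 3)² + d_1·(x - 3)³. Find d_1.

With m_i denoting the second derivative at x_i, h_i = 1, 1, and Δ_i = (y_(i+1) − y_i)/h_i = 4, -4:
  1·m_0 + 4·m_1 + 1·m_2 = 6(Δ_1 - Δ_0) = -48
Natural end conditions: m_0 = m_2 = 0.
Solving the tridiagonal system: m_0 = 0, m_1 = -12, m_2 = 0.
On [3, 4], with S_1(x) = a_1 + b_1·(x - 3) + c_1·(x - 3)² + d_1·(x - 3)³: c_1 = m_1/2 = -6, d_1 = (m_2 - m_1)/(6h_1) = 2, b_1 = Δ_1 - h_1(2m_1 + m_2)/6 = 0.

2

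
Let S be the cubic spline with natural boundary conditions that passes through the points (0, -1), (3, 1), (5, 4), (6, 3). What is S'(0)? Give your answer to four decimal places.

Let M_i = S''(x_i). Step sizes h_i = 3, 2, 1; slopes of the chords Δ_i = (y_(i+1) - y_i)/h_i = 2/3, 3/2, -1.
  3·M_0 + 10·M_1 + 2·M_2 = 6(Δ_1 - Δ_0) = 5
  2·M_1 + 6·M_2 + 1·M_3 = 6(Δ_2 - Δ_1) = -15
Natural end conditions: M_0 = M_3 = 0.
Solving the tridiagonal system: M_0 = 0, M_1 = 15/14, M_2 = -20/7, M_3 = 0.
On [0, 3], S'(t) = b_0 + 2c_0·t + 3d_0·t² with b_0 = Δ_0 - h_0(2M_0 + M_1)/6 = 11/84, c_0 = M_0/2 = 0, d_0 = (M_1 - M_0)/(6h_0) = 5/84. So S'(0) = 11/84.

0.1310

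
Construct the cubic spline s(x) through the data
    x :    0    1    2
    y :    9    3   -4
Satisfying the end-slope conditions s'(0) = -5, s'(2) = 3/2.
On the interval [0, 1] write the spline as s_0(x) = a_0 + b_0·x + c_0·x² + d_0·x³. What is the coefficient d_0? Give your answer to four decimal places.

-1.8750

With m_i denoting the second derivative at x_i, h_i = 1, 1, and Δ_i = (y_(i+1) − y_i)/h_i = -6, -7:
  1·m_0 + 4·m_1 + 1·m_2 = 6(Δ_1 - Δ_0) = -6
Clamped end conditions give two more equations: 2h_0·m_0 + h_0·m_1 = 6(Δ_0 - s'(0)) = -6 and h_1·m_1 + 2h_1·m_2 = 6(s'(2) - Δ_1) = 51.
Hence m_0 = 7/4, m_1 = -19/2, m_2 = 121/4.
On [0, 1], with s_0(x) = a_0 + b_0·x + c_0·x² + d_0·x³: c_0 = m_0/2 = 7/8, d_0 = (m_1 - m_0)/(6h_0) = -15/8, b_0 = Δ_0 - h_0(2m_0 + m_1)/6 = -5.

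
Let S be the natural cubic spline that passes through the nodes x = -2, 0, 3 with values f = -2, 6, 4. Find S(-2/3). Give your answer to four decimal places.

4.0247

With m_i denoting the second derivative at x_i, h_i = 2, 3, and Δ_i = (y_(i+1) − y_i)/h_i = 4, -2/3:
  2·m_0 + 10·m_1 + 3·m_2 = 6(Δ_1 - Δ_0) = -28
Natural end conditions: m_0 = m_2 = 0.
Solving the tridiagonal system: m_0 = 0, m_1 = -14/5, m_2 = 0.
On [-2, 0], S(x) = -2 + 74/15·(x + 2) + 0·(x + 2)² - 7/30·(x + 2)³.
With (x + 2) = 4/3: S(-2/3) = 326/81.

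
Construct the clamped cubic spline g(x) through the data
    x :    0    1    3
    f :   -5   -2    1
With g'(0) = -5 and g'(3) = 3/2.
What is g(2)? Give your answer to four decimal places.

With M_i denoting the second derivative at x_i, h_i = 1, 2, and Δ_i = (y_(i+1) − y_i)/h_i = 3, 3/2:
  1·M_0 + 6·M_1 + 2·M_2 = 6(Δ_1 - Δ_0) = -9
Clamped end conditions give two more equations: 2h_0·M_0 + h_0·M_1 = 6(Δ_0 - g'(0)) = 48 and h_1·M_1 + 2h_1·M_2 = 6(g'(3) - Δ_1) = 0.
Solving the tridiagonal system: M_0 = 83/3, M_1 = -22/3, M_2 = 11/3.
On [1, 3], g(x) = -2 + 31/6·(x - 1) - 11/3·(x - 1)² + 11/12·(x - 1)³.
With (x - 1) = 1: g(2) = 5/12.

0.4167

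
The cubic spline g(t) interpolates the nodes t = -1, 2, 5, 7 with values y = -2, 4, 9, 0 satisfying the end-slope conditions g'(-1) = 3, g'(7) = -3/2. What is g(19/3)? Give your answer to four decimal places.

Let σ_i = g''(x_i). Step sizes h_i = 3, 3, 2; slopes of the chords Δ_i = (y_(i+1) - y_i)/h_i = 2, 5/3, -9/2.
  3·σ_0 + 12·σ_1 + 3·σ_2 = 6(Δ_1 - Δ_0) = -2
  3·σ_1 + 10·σ_2 + 2·σ_3 = 6(Δ_2 - Δ_1) = -37
Clamped end conditions give two more equations: 2h_0·σ_0 + h_0·σ_1 = 6(Δ_0 - g'(-1)) = -6 and h_2·σ_2 + 2h_2·σ_3 = 6(g'(7) - Δ_2) = 18.
Hence σ_0 = -106/57, σ_1 = 98/57, σ_2 = -108/19, σ_3 = 279/38.
On [5, 7], g(t) = 9 - 60/19·(t - 5) - 54/19·(t - 5)² + 165/152·(t - 5)³.
With (t - 5) = 4/3: g(19/3) = 395/171.

2.3099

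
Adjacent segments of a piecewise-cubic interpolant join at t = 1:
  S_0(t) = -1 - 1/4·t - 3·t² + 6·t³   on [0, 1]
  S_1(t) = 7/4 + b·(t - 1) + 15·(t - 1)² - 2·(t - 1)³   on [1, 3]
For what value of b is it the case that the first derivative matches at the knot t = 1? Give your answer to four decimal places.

11.7500

S_0'(t) = -1/4 - 6·t + 18·t², so S_0'(1) = 47/4. On the right, S_1'(1) = b, so b = 47/4.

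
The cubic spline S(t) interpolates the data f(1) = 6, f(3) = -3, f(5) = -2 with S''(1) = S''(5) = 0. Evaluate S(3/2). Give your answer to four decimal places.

With m_i denoting the second derivative at x_i, h_i = 2, 2, and Δ_i = (y_(i+1) − y_i)/h_i = -9/2, 1/2:
  2·m_0 + 8·m_1 + 2·m_2 = 6(Δ_1 - Δ_0) = 30
Natural end conditions: m_0 = m_2 = 0.
Forward elimination and back-substitution give m_0 = 0, m_1 = 15/4, m_2 = 0.
On [1, 3], S(t) = 6 - 23/4·(t - 1) + 0·(t - 1)² + 5/16·(t - 1)³.
With (t - 1) = 1/2: S(3/2) = 405/128.

3.1641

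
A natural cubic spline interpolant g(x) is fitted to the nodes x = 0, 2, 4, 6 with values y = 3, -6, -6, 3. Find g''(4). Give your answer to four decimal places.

2.7000

Put M_i = g'' at the i-th knot. Here h = (2, 2, 2) and Δ = (-9/2, 0, 9/2), so the interior equations h_(i-1)·M_(i-1) + 2(h_(i-1)+h_i)·M_i + h_i·M_(i+1) = 6(Δ_i − Δ_(i-1)) read
  2·M_0 + 8·M_1 + 2·M_2 = 6(Δ_1 - Δ_0) = 27
  2·M_1 + 8·M_2 + 2·M_3 = 6(Δ_2 - Δ_1) = 27
Natural end conditions: M_0 = M_3 = 0.
Hence M_0 = 0, M_1 = 27/10, M_2 = 27/10, M_3 = 0.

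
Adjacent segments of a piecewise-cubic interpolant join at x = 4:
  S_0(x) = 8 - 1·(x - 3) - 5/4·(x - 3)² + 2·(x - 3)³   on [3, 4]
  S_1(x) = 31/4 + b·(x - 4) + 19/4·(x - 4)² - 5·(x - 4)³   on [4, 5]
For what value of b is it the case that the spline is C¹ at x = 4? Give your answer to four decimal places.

S_0'(x) = -1 - 5/2·(x - 3) + 6·(x - 3)², so S_0'(4) = 5/2. On the right, S_1'(4) = b, so b = 5/2.

2.5000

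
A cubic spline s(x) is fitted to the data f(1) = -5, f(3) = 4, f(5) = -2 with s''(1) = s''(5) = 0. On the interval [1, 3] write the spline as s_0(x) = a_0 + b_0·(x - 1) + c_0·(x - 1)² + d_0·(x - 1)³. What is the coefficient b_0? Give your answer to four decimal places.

6.3750

With σ_i denoting the second derivative at x_i, h_i = 2, 2, and Δ_i = (y_(i+1) − y_i)/h_i = 9/2, -3:
  2·σ_0 + 8·σ_1 + 2·σ_2 = 6(Δ_1 - Δ_0) = -45
Natural end conditions: σ_0 = σ_2 = 0.
Solving: σ_0 = 0, σ_1 = -45/8, σ_2 = 0.
On [1, 3], with s_0(x) = a_0 + b_0·(x - 1) + c_0·(x - 1)² + d_0·(x - 1)³: c_0 = σ_0/2 = 0, d_0 = (σ_1 - σ_0)/(6h_0) = -15/32, b_0 = Δ_0 - h_0(2σ_0 + σ_1)/6 = 51/8.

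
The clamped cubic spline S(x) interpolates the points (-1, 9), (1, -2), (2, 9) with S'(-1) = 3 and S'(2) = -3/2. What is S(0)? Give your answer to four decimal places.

2.1875

Write m_i for S''(x_i). With h_i = 2, 1 and divided differences Δ_i = -11/2, 11, the continuity of S' gives the tridiagonal system
  2·m_0 + 6·m_1 + 1·m_2 = 6(Δ_1 - Δ_0) = 99
Clamped end conditions give two more equations: 2h_0·m_0 + h_0·m_1 = 6(Δ_0 - S'(-1)) = -51 and h_1·m_1 + 2h_1·m_2 = 6(S'(2) - Δ_1) = -75.
Forward elimination and back-substitution give m_0 = -123/4, m_1 = 36, m_2 = -111/2.
On [-1, 1], S(x) = 9 + 3·(x + 1) - 123/8·(x + 1)² + 89/16·(x + 1)³.
With (x + 1) = 1: S(0) = 35/16.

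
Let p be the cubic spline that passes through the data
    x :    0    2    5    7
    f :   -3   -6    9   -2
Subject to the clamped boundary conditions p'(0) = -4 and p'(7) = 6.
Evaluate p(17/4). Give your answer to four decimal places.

9.0820

Put σ_i = p'' at the i-th knot. Here h = (2, 3, 2) and Δ = (-3/2, 5, -11/2), so the interior equations h_(i-1)·σ_(i-1) + 2(h_(i-1)+h_i)·σ_i + h_i·σ_(i+1) = 6(Δ_i − Δ_(i-1)) read
  2·σ_0 + 10·σ_1 + 3·σ_2 = 6(Δ_1 - Δ_0) = 39
  3·σ_1 + 10·σ_2 + 2·σ_3 = 6(Δ_2 - Δ_1) = -63
Clamped end conditions give two more equations: 2h_0·σ_0 + h_0·σ_1 = 6(Δ_0 - p'(0)) = 15 and h_2·σ_2 + 2h_2·σ_3 = 6(p'(7) - Δ_2) = 69.
Hence σ_0 = -1/4, σ_1 = 8, σ_2 = -27/2, σ_3 = 24.
On [2, 5], p(x) = -6 + 15/4·(x - 2) + 4·(x - 2)² - 43/36·(x - 2)³.
With (x - 2) = 9/4: p(17/4) = 2325/256.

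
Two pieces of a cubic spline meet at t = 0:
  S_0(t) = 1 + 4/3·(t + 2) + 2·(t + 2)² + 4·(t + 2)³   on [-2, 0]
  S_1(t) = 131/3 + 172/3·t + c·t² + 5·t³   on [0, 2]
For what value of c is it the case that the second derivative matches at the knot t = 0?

26

S_0''(t) = 4 + 24·(t + 2), so S_0''(0) = 52. On the right, S_1''(0) = 2c, so c = 26.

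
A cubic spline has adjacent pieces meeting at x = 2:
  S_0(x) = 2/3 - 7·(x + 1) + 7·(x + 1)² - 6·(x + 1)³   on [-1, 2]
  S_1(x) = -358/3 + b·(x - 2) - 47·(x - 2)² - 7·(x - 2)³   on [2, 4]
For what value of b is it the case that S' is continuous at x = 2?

S_0'(x) = -7 + 14·(x + 1) - 18·(x + 1)², so S_0'(2) = -127. On the right, S_1'(2) = b, so b = -127.

-127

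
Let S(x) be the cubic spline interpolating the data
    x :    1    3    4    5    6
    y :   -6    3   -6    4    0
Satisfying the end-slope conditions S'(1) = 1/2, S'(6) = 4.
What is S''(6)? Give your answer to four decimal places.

With M_i denoting the second derivative at x_i, h_i = 2, 1, 1, 1, and Δ_i = (y_(i+1) − y_i)/h_i = 9/2, -9, 10, -4:
  2·M_0 + 6·M_1 + 1·M_2 = 6(Δ_1 - Δ_0) = -81
  1·M_1 + 4·M_2 + 1·M_3 = 6(Δ_2 - Δ_1) = 114
  1·M_2 + 4·M_3 + 1·M_4 = 6(Δ_3 - Δ_2) = -84
Clamped end conditions give two more equations: 2h_0·M_0 + h_0·M_1 = 6(Δ_0 - S'(1)) = 24 and h_3·M_3 + 2h_3·M_4 = 6(S'(6) - Δ_3) = 48.
Solving the tridiagonal system: M_0 = 818/41, M_1 = -1144/41, M_2 = 1907/41, M_3 = -1810/41, M_4 = 1889/41.

46.0732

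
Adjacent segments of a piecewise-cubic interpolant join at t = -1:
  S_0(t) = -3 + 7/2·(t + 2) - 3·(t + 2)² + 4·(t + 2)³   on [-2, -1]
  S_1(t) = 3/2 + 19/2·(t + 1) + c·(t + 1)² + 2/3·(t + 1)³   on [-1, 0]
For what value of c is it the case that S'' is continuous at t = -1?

9

S_0''(t) = -6 + 24·(t + 2), so S_0''(-1) = 18. On the right, S_1''(-1) = 2c, so c = 9.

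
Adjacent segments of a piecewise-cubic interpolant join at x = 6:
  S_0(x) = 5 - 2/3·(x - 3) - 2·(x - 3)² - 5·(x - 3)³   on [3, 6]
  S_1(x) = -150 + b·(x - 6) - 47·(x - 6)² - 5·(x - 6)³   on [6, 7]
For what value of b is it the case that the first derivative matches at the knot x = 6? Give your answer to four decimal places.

-147.6667

S_0'(x) = -2/3 - 4·(x - 3) - 15·(x - 3)², so S_0'(6) = -443/3. On the right, S_1'(6) = b, so b = -443/3.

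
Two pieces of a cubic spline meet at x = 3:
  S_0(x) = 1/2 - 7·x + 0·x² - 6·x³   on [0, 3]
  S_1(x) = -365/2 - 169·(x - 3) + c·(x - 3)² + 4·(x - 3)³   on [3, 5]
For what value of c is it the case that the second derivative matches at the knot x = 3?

S_0''(x) = 0 - 36·x, so S_0''(3) = -108. On the right, S_1''(3) = 2c, so c = -54.

-54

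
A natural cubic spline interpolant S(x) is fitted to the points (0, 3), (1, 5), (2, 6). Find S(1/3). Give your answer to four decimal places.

3.7407

With M_i denoting the second derivative at x_i, h_i = 1, 1, and Δ_i = (y_(i+1) − y_i)/h_i = 2, 1:
  1·M_0 + 4·M_1 + 1·M_2 = 6(Δ_1 - Δ_0) = -6
Natural end conditions: M_0 = M_2 = 0.
Forward elimination and back-substitution give M_0 = 0, M_1 = -3/2, M_2 = 0.
On [0, 1], S(x) = 3 + 9/4·x + 0·x² - 1/4·x³.
With x = 1/3: S(1/3) = 101/27.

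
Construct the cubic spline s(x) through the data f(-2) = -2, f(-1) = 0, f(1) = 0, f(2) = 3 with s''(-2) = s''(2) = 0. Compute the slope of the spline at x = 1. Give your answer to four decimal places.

Put M_i = s'' at the i-th knot. Here h = (1, 2, 1) and Δ = (2, 0, 3), so the interior equations h_(i-1)·M_(i-1) + 2(h_(i-1)+h_i)·M_i + h_i·M_(i+1) = 6(Δ_i − Δ_(i-1)) read
  1·M_0 + 6·M_1 + 2·M_2 = 6(Δ_1 - Δ_0) = -12
  2·M_1 + 6·M_2 + 1·M_3 = 6(Δ_2 - Δ_1) = 18
Natural end conditions: M_0 = M_3 = 0.
Hence M_0 = 0, M_1 = -27/8, M_2 = 33/8, M_3 = 0.
On [1, 2], s'(x) = b_2 + 2c_2·(x - 1) + 3d_2·(x - 1)² with b_2 = Δ_2 - h_2(2M_2 + M_3)/6 = 13/8, c_2 = M_2/2 = 33/16, d_2 = (M_3 - M_2)/(6h_2) = -11/16. So s'(1) = 13/8.

1.6250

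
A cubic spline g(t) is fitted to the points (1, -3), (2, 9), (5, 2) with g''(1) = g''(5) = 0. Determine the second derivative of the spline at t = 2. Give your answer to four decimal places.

-10.7500

Let M_i = g''(x_i). Step sizes h_i = 1, 3; slopes of the chords Δ_i = (y_(i+1) - y_i)/h_i = 12, -7/3.
  1·M_0 + 8·M_1 + 3·M_2 = 6(Δ_1 - Δ_0) = -86
Natural end conditions: M_0 = M_2 = 0.
Forward elimination and back-substitution give M_0 = 0, M_1 = -43/4, M_2 = 0.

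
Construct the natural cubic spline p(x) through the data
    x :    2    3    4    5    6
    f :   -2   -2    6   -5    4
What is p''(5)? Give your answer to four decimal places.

41.1429

Write σ_i for p''(x_i). With h_i = 1, 1, 1, 1 and divided differences Δ_i = 0, 8, -11, 9, the continuity of p' gives the tridiagonal system
  1·σ_0 + 4·σ_1 + 1·σ_2 = 6(Δ_1 - Δ_0) = 48
  1·σ_1 + 4·σ_2 + 1·σ_3 = 6(Δ_2 - Δ_1) = -114
  1·σ_2 + 4·σ_3 + 1·σ_4 = 6(Δ_3 - Δ_2) = 120
Natural end conditions: σ_0 = σ_4 = 0.
Hence σ_0 = 0, σ_1 = 162/7, σ_2 = -312/7, σ_3 = 288/7, σ_4 = 0.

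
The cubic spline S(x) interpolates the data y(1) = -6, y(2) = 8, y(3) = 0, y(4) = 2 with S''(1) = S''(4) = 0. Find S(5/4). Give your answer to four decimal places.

Put M_i = S'' at the i-th knot. Here h = (1, 1, 1) and Δ = (14, -8, 2), so the interior equations h_(i-1)·M_(i-1) + 2(h_(i-1)+h_i)·M_i + h_i·M_(i+1) = 6(Δ_i − Δ_(i-1)) read
  1·M_0 + 4·M_1 + 1·M_2 = 6(Δ_1 - Δ_0) = -132
  1·M_1 + 4·M_2 + 1·M_3 = 6(Δ_2 - Δ_1) = 60
Natural end conditions: M_0 = M_3 = 0.
Hence M_0 = 0, M_1 = -196/5, M_2 = 124/5, M_3 = 0.
On [1, 2], S(x) = -6 + 308/15·(x - 1) + 0·(x - 1)² - 98/15·(x - 1)³.
With (x - 1) = 1/4: S(5/4) = -31/32.

-0.9688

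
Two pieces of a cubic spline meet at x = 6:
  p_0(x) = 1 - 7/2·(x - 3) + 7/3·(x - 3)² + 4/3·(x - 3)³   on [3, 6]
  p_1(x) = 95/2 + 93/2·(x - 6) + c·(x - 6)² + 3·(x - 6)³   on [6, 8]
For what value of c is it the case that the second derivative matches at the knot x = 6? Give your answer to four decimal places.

p_0''(x) = 14/3 + 8·(x - 3), so p_0''(6) = 86/3. On the right, p_1''(6) = 2c, so c = 43/3.

14.3333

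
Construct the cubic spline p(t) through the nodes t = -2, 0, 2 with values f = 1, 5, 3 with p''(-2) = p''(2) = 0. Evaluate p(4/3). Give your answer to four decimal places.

Put M_i = p'' at the i-th knot. Here h = (2, 2) and Δ = (2, -1), so the interior equations h_(i-1)·M_(i-1) + 2(h_(i-1)+h_i)·M_i + h_i·M_(i+1) = 6(Δ_i − Δ_(i-1)) read
  2·M_0 + 8·M_1 + 2·M_2 = 6(Δ_1 - Δ_0) = -18
Natural end conditions: M_0 = M_2 = 0.
Solving the tridiagonal system: M_0 = 0, M_1 = -9/4, M_2 = 0.
On [0, 2], p(t) = 5 + 1/2·t - 9/8·t² + 3/16·t³.
With t = 4/3: p(4/3) = 37/9.

4.1111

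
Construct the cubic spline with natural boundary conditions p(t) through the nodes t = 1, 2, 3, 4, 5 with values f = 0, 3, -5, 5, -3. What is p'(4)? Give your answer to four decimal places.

4.6071

Write M_i for p''(x_i). With h_i = 1, 1, 1, 1 and divided differences Δ_i = 3, -8, 10, -8, the continuity of p' gives the tridiagonal system
  1·M_0 + 4·M_1 + 1·M_2 = 6(Δ_1 - Δ_0) = -66
  1·M_1 + 4·M_2 + 1·M_3 = 6(Δ_2 - Δ_1) = 108
  1·M_2 + 4·M_3 + 1·M_4 = 6(Δ_3 - Δ_2) = -108
Natural end conditions: M_0 = M_4 = 0.
Hence M_0 = 0, M_1 = -765/28, M_2 = 303/7, M_3 = -1059/28, M_4 = 0.
On [4, 5], p'(t) = b_3 + 2c_3·(t - 4) + 3d_3·(t - 4)² with b_3 = Δ_3 - h_3(2M_3 + M_4)/6 = 129/28, c_3 = M_3/2 = -1059/56, d_3 = (M_4 - M_3)/(6h_3) = 353/56. So p'(4) = 129/28.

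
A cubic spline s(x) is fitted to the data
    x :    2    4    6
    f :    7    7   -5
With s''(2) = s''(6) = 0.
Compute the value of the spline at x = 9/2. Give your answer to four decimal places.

4.9844

Write M_i for s''(x_i). With h_i = 2, 2 and divided differences Δ_i = 0, -6, the continuity of s' gives the tridiagonal system
  2·M_0 + 8·M_1 + 2·M_2 = 6(Δ_1 - Δ_0) = -36
Natural end conditions: M_0 = M_2 = 0.
Forward elimination and back-substitution give M_0 = 0, M_1 = -9/2, M_2 = 0.
On [4, 6], s(x) = 7 - 3·(x - 4) - 9/4·(x - 4)² + 3/8·(x - 4)³.
With (x - 4) = 1/2: s(9/2) = 319/64.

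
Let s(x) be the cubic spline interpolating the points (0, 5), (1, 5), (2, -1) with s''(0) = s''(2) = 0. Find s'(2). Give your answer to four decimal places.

-7.5000

Put M_i = s'' at the i-th knot. Here h = (1, 1) and Δ = (0, -6), so the interior equations h_(i-1)·M_(i-1) + 2(h_(i-1)+h_i)·M_i + h_i·M_(i+1) = 6(Δ_i − Δ_(i-1)) read
  1·M_0 + 4·M_1 + 1·M_2 = 6(Δ_1 - Δ_0) = -36
Natural end conditions: M_0 = M_2 = 0.
Hence M_0 = 0, M_1 = -9, M_2 = 0.
On [1, 2], s'(x) = b_1 + 2c_1·(x - 1) + 3d_1·(x - 1)² with b_1 = Δ_1 - h_1(2M_1 + M_2)/6 = -3, c_1 = M_1/2 = -9/2, d_1 = (M_2 - M_1)/(6h_1) = 3/2. So s'(2) = -15/2.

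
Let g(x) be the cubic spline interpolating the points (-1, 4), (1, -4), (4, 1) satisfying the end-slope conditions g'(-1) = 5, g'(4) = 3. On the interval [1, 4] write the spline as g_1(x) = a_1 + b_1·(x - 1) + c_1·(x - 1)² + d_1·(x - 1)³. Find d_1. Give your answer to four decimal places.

Write σ_i for g''(x_i). With h_i = 2, 3 and divided differences Δ_i = -4, 5/3, the continuity of g' gives the tridiagonal system
  2·σ_0 + 10·σ_1 + 3·σ_2 = 6(Δ_1 - Δ_0) = 34
Clamped end conditions give two more equations: 2h_0·σ_0 + h_0·σ_1 = 6(Δ_0 - g'(-1)) = -54 and h_1·σ_1 + 2h_1·σ_2 = 6(g'(4) - Δ_1) = 8.
Hence σ_0 = -173/10, σ_1 = 38/5, σ_2 = -37/15.
On [1, 4], with g_1(x) = a_1 + b_1·(x - 1) + c_1·(x - 1)² + d_1·(x - 1)³: c_1 = σ_1/2 = 19/5, d_1 = (σ_2 - σ_1)/(6h_1) = -151/270, b_1 = Δ_1 - h_1(2σ_1 + σ_2)/6 = -47/10.

-0.5593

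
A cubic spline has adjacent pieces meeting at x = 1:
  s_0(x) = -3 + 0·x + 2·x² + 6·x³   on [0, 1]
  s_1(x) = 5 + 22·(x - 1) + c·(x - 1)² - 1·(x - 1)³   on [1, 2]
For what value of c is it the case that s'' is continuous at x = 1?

s_0''(x) = 4 + 36·x, so s_0''(1) = 40. On the right, s_1''(1) = 2c, so c = 20.

20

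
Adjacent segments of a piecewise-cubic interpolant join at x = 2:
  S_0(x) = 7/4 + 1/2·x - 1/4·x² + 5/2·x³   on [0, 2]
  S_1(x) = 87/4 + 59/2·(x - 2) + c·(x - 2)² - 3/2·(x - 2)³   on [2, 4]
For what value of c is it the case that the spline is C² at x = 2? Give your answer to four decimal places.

S_0''(x) = -1/2 + 15·x, so S_0''(2) = 59/2. On the right, S_1''(2) = 2c, so c = 59/4.

14.7500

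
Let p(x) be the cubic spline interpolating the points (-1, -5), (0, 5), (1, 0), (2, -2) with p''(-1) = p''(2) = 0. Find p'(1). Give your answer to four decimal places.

-5.6000

Write M_i for p''(x_i). With h_i = 1, 1, 1 and divided differences Δ_i = 10, -5, -2, the continuity of p' gives the tridiagonal system
  1·M_0 + 4·M_1 + 1·M_2 = 6(Δ_1 - Δ_0) = -90
  1·M_1 + 4·M_2 + 1·M_3 = 6(Δ_2 - Δ_1) = 18
Natural end conditions: M_0 = M_3 = 0.
Forward elimination and back-substitution give M_0 = 0, M_1 = -126/5, M_2 = 54/5, M_3 = 0.
On [1, 2], p'(x) = b_2 + 2c_2·(x - 1) + 3d_2·(x - 1)² with b_2 = Δ_2 - h_2(2M_2 + M_3)/6 = -28/5, c_2 = M_2/2 = 27/5, d_2 = (M_3 - M_2)/(6h_2) = -9/5. So p'(1) = -28/5.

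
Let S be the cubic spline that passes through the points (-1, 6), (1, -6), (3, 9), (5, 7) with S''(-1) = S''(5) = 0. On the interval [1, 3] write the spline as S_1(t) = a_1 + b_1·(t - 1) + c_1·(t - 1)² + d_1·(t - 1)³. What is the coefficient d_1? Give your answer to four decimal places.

Write M_i for S''(x_i). With h_i = 2, 2, 2 and divided differences Δ_i = -6, 15/2, -1, the continuity of S' gives the tridiagonal system
  2·M_0 + 8·M_1 + 2·M_2 = 6(Δ_1 - Δ_0) = 81
  2·M_1 + 8·M_2 + 2·M_3 = 6(Δ_2 - Δ_1) = -51
Natural end conditions: M_0 = M_3 = 0.
Hence M_0 = 0, M_1 = 25/2, M_2 = -19/2, M_3 = 0.
On [1, 3], with S_1(t) = a_1 + b_1·(t - 1) + c_1·(t - 1)² + d_1·(t - 1)³: c_1 = M_1/2 = 25/4, d_1 = (M_2 - M_1)/(6h_1) = -11/6, b_1 = Δ_1 - h_1(2M_1 + M_2)/6 = 7/3.

-1.8333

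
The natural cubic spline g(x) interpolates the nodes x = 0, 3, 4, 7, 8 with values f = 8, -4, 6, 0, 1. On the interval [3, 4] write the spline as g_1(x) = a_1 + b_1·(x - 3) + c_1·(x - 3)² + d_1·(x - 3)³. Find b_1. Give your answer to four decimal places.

With M_i denoting the second derivative at x_i, h_i = 3, 1, 3, 1, and Δ_i = (y_(i+1) − y_i)/h_i = -4, 10, -2, 1:
  3·M_0 + 8·M_1 + 1·M_2 = 6(Δ_1 - Δ_0) = 84
  1·M_1 + 8·M_2 + 3·M_3 = 6(Δ_2 - Δ_1) = -72
  3·M_2 + 8·M_3 + 1·M_4 = 6(Δ_3 - Δ_2) = 18
Natural end conditions: M_0 = M_4 = 0.
Forward elimination and back-substitution give M_0 = 0, M_1 = 875/72, M_2 = -119/9, M_3 = 173/24, M_4 = 0.
On [3, 4], with g_1(x) = a_1 + b_1·(x - 3) + c_1·(x - 3)² + d_1·(x - 3)³: c_1 = M_1/2 = 875/144, d_1 = (M_2 - M_1)/(6h_1) = -203/48, b_1 = Δ_1 - h_1(2M_1 + M_2)/6 = 587/72.

8.1528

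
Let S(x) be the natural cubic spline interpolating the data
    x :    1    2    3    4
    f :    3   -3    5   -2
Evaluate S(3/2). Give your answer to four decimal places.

Let M_i = S''(x_i). Step sizes h_i = 1, 1, 1; slopes of the chords Δ_i = (y_(i+1) - y_i)/h_i = -6, 8, -7.
  1·M_0 + 4·M_1 + 1·M_2 = 6(Δ_1 - Δ_0) = 84
  1·M_1 + 4·M_2 + 1·M_3 = 6(Δ_2 - Δ_1) = -90
Natural end conditions: M_0 = M_3 = 0.
Solving the tridiagonal system: M_0 = 0, M_1 = 142/5, M_2 = -148/5, M_3 = 0.
On [1, 2], S(x) = 3 - 161/15·(x - 1) + 0·(x - 1)² + 71/15·(x - 1)³.
With (x - 1) = 1/2: S(3/2) = -71/40.

-1.7750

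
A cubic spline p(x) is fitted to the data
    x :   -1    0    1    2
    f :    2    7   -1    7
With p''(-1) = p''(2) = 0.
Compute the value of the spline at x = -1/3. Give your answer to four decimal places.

With M_i denoting the second derivative at x_i, h_i = 1, 1, 1, and Δ_i = (y_(i+1) − y_i)/h_i = 5, -8, 8:
  1·M_0 + 4·M_1 + 1·M_2 = 6(Δ_1 - Δ_0) = -78
  1·M_1 + 4·M_2 + 1·M_3 = 6(Δ_2 - Δ_1) = 96
Natural end conditions: M_0 = M_3 = 0.
Hence M_0 = 0, M_1 = -136/5, M_2 = 154/5, M_3 = 0.
On [-1, 0], p(x) = 2 + 143/15·(x + 1) + 0·(x + 1)² - 68/15·(x + 1)³.
With (x + 1) = 2/3: p(-1/3) = 568/81.

7.0123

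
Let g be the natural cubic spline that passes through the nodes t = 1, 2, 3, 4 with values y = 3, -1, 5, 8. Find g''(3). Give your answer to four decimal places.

-8.8000

With σ_i denoting the second derivative at x_i, h_i = 1, 1, 1, and Δ_i = (y_(i+1) − y_i)/h_i = -4, 6, 3:
  1·σ_0 + 4·σ_1 + 1·σ_2 = 6(Δ_1 - Δ_0) = 60
  1·σ_1 + 4·σ_2 + 1·σ_3 = 6(Δ_2 - Δ_1) = -18
Natural end conditions: σ_0 = σ_3 = 0.
Hence σ_0 = 0, σ_1 = 86/5, σ_2 = -44/5, σ_3 = 0.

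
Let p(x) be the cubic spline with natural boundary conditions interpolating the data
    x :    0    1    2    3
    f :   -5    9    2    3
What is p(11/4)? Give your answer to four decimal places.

With σ_i denoting the second derivative at x_i, h_i = 1, 1, 1, and Δ_i = (y_(i+1) − y_i)/h_i = 14, -7, 1:
  1·σ_0 + 4·σ_1 + 1·σ_2 = 6(Δ_1 - Δ_0) = -126
  1·σ_1 + 4·σ_2 + 1·σ_3 = 6(Δ_2 - Δ_1) = 48
Natural end conditions: σ_0 = σ_3 = 0.
Hence σ_0 = 0, σ_1 = -184/5, σ_2 = 106/5, σ_3 = 0.
On [2, 3], p(x) = 2 - 91/15·(x - 2) + 53/5·(x - 2)² - 53/15·(x - 2)³.
With (x - 2) = 3/4: p(11/4) = 123/64.

1.9219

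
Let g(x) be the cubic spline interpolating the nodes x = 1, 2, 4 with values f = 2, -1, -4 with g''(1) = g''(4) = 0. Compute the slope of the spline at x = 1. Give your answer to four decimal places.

-3.2500

Let M_i = g''(x_i). Step sizes h_i = 1, 2; slopes of the chords Δ_i = (y_(i+1) - y_i)/h_i = -3, -3/2.
  1·M_0 + 6·M_1 + 2·M_2 = 6(Δ_1 - Δ_0) = 9
Natural end conditions: M_0 = M_2 = 0.
Solving: M_0 = 0, M_1 = 3/2, M_2 = 0.
On [1, 2], g'(x) = b_0 + 2c_0·(x - 1) + 3d_0·(x - 1)² with b_0 = Δ_0 - h_0(2M_0 + M_1)/6 = -13/4, c_0 = M_0/2 = 0, d_0 = (M_1 - M_0)/(6h_0) = 1/4. So g'(1) = -13/4.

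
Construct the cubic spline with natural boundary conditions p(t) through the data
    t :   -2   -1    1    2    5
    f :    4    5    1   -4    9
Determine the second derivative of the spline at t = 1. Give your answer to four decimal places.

Write M_i for p''(x_i). With h_i = 1, 2, 1, 3 and divided differences Δ_i = 1, -2, -5, 13/3, the continuity of p' gives the tridiagonal system
  1·M_0 + 6·M_1 + 2·M_2 = 6(Δ_1 - Δ_0) = -18
  2·M_1 + 6·M_2 + 1·M_3 = 6(Δ_2 - Δ_1) = -18
  1·M_2 + 8·M_3 + 3·M_4 = 6(Δ_3 - Δ_2) = 56
Natural end conditions: M_0 = M_4 = 0.
Solving: M_0 = 0, M_1 = -223/125, M_2 = -456/125, M_3 = 932/125, M_4 = 0.

-3.6480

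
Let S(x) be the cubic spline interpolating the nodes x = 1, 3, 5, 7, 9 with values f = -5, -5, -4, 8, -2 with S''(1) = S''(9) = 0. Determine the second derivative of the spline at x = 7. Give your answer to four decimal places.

Put σ_i = S'' at the i-th knot. Here h = (2, 2, 2, 2) and Δ = (0, 1/2, 6, -5), so the interior equations h_(i-1)·σ_(i-1) + 2(h_(i-1)+h_i)·σ_i + h_i·σ_(i+1) = 6(Δ_i − Δ_(i-1)) read
  2·σ_0 + 8·σ_1 + 2·σ_2 = 6(Δ_1 - Δ_0) = 3
  2·σ_1 + 8·σ_2 + 2·σ_3 = 6(Δ_2 - Δ_1) = 33
  2·σ_2 + 8·σ_3 + 2·σ_4 = 6(Δ_3 - Δ_2) = -66
Natural end conditions: σ_0 = σ_4 = 0.
Hence σ_0 = 0, σ_1 = -153/112, σ_2 = 195/28, σ_3 = -1119/112, σ_4 = 0.

-9.9911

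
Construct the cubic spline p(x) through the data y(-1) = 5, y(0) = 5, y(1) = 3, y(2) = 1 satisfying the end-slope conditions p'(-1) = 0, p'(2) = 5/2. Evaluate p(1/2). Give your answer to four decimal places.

With m_i denoting the second derivative at x_i, h_i = 1, 1, 1, and Δ_i = (y_(i+1) − y_i)/h_i = 0, -2, -2:
  1·m_0 + 4·m_1 + 1·m_2 = 6(Δ_1 - Δ_0) = -12
  1·m_1 + 4·m_2 + 1·m_3 = 6(Δ_2 - Δ_1) = 0
Clamped end conditions give two more equations: 2h_0·m_0 + h_0·m_1 = 6(Δ_0 - p'(-1)) = 0 and h_2·m_2 + 2h_2·m_3 = 6(p'(2) - Δ_2) = 27.
Hence m_0 = 19/15, m_1 = -38/15, m_2 = -47/15, m_3 = 226/15.
On [0, 1], p(x) = 5 - 19/30·x - 19/15·x² - 1/10·x³.
With x = 1/2: p(1/2) = 209/48.

4.3542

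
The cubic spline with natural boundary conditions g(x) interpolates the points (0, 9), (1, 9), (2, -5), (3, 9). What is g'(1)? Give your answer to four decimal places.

-11.2000

Write m_i for g''(x_i). With h_i = 1, 1, 1 and divided differences Δ_i = 0, -14, 14, the continuity of g' gives the tridiagonal system
  1·m_0 + 4·m_1 + 1·m_2 = 6(Δ_1 - Δ_0) = -84
  1·m_1 + 4·m_2 + 1·m_3 = 6(Δ_2 - Δ_1) = 168
Natural end conditions: m_0 = m_3 = 0.
Solving: m_0 = 0, m_1 = -168/5, m_2 = 252/5, m_3 = 0.
On [1, 2], g'(x) = b_1 + 2c_1·(x - 1) + 3d_1·(x - 1)² with b_1 = Δ_1 - h_1(2m_1 + m_2)/6 = -56/5, c_1 = m_1/2 = -84/5, d_1 = (m_2 - m_1)/(6h_1) = 14. So g'(1) = -56/5.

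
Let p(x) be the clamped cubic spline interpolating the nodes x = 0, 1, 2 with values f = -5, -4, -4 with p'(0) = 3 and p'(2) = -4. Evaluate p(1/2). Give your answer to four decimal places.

-4.2500

With M_i denoting the second derivative at x_i, h_i = 1, 1, and Δ_i = (y_(i+1) − y_i)/h_i = 1, 0:
  1·M_0 + 4·M_1 + 1·M_2 = 6(Δ_1 - Δ_0) = -6
Clamped end conditions give two more equations: 2h_0·M_0 + h_0·M_1 = 6(Δ_0 - p'(0)) = -12 and h_1·M_1 + 2h_1·M_2 = 6(p'(2) - Δ_1) = -24.
Forward elimination and back-substitution give M_0 = -8, M_1 = 4, M_2 = -14.
On [0, 1], p(x) = -5 + 3·x - 4·x² + 2·x³.
With x = 1/2: p(1/2) = -17/4.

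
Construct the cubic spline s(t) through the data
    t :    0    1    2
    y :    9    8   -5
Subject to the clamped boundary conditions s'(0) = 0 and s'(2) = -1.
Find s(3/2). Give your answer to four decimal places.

0.3438

Let M_i = s''(x_i). Step sizes h_i = 1, 1; slopes of the chords Δ_i = (y_(i+1) - y_i)/h_i = -1, -13.
  1·M_0 + 4·M_1 + 1·M_2 = 6(Δ_1 - Δ_0) = -72
Clamped end conditions give two more equations: 2h_0·M_0 + h_0·M_1 = 6(Δ_0 - s'(0)) = -6 and h_1·M_1 + 2h_1·M_2 = 6(s'(2) - Δ_1) = 72.
Hence M_0 = 29/2, M_1 = -35, M_2 = 107/2.
On [1, 2], s(t) = 8 - 41/4·(t - 1) - 35/2·(t - 1)² + 59/4·(t - 1)³.
With (t - 1) = 1/2: s(3/2) = 11/32.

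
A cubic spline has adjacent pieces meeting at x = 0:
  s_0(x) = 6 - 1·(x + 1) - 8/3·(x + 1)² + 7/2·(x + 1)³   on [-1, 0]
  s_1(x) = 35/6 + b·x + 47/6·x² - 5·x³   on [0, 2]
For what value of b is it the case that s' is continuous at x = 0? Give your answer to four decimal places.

s_0'(x) = -1 - 16/3·(x + 1) + 21/2·(x + 1)², so s_0'(0) = 25/6. On the right, s_1'(0) = b, so b = 25/6.

4.1667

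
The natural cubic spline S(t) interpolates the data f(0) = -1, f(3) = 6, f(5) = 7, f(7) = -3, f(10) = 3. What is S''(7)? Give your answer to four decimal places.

Let σ_i = S''(x_i). Step sizes h_i = 3, 2, 2, 3; slopes of the chords Δ_i = (y_(i+1) - y_i)/h_i = 7/3, 1/2, -5, 2.
  3·σ_0 + 10·σ_1 + 2·σ_2 = 6(Δ_1 - Δ_0) = -11
  2·σ_1 + 8·σ_2 + 2·σ_3 = 6(Δ_2 - Δ_1) = -33
  2·σ_2 + 10·σ_3 + 3·σ_4 = 6(Δ_3 - Δ_2) = 42
Natural end conditions: σ_0 = σ_4 = 0.
Hence σ_0 = 0, σ_1 = -1/90, σ_2 = -49/9, σ_3 = 238/45, σ_4 = 0.

5.2889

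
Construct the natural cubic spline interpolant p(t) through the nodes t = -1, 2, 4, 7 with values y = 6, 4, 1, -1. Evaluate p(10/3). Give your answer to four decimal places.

Put σ_i = p'' at the i-th knot. Here h = (3, 2, 3) and Δ = (-2/3, -3/2, -2/3), so the interior equations h_(i-1)·σ_(i-1) + 2(h_(i-1)+h_i)·σ_i + h_i·σ_(i+1) = 6(Δ_i − Δ_(i-1)) read
  3·σ_0 + 10·σ_1 + 2·σ_2 = 6(Δ_1 - Δ_0) = -5
  2·σ_1 + 10·σ_2 + 3·σ_3 = 6(Δ_2 - Δ_1) = 5
Natural end conditions: σ_0 = σ_3 = 0.
Forward elimination and back-substitution give σ_0 = 0, σ_1 = -5/8, σ_2 = 5/8, σ_3 = 0.
On [2, 4], p(t) = 4 - 31/24·(t - 2) - 5/16·(t - 2)² + 5/48·(t - 2)³.
With (t - 2) = 4/3: p(10/3) = 319/162.

1.9691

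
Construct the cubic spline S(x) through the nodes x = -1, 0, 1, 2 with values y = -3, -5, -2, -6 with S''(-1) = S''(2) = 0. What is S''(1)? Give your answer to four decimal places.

Write M_i for S''(x_i). With h_i = 1, 1, 1 and divided differences Δ_i = -2, 3, -4, the continuity of S' gives the tridiagonal system
  1·M_0 + 4·M_1 + 1·M_2 = 6(Δ_1 - Δ_0) = 30
  1·M_1 + 4·M_2 + 1·M_3 = 6(Δ_2 - Δ_1) = -42
Natural end conditions: M_0 = M_3 = 0.
Hence M_0 = 0, M_1 = 54/5, M_2 = -66/5, M_3 = 0.

-13.2000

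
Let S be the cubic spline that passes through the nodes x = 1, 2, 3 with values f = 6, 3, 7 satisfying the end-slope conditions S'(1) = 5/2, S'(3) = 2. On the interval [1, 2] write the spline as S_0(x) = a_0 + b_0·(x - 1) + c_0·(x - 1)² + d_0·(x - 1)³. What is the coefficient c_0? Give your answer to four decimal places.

Let m_i = S''(x_i). Step sizes h_i = 1, 1; slopes of the chords Δ_i = (y_(i+1) - y_i)/h_i = -3, 4.
  1·m_0 + 4·m_1 + 1·m_2 = 6(Δ_1 - Δ_0) = 42
Clamped end conditions give two more equations: 2h_0·m_0 + h_0·m_1 = 6(Δ_0 - S'(1)) = -33 and h_1·m_1 + 2h_1·m_2 = 6(S'(3) - Δ_1) = -12.
Forward elimination and back-substitution give m_0 = -109/4, m_1 = 43/2, m_2 = -67/4.
On [1, 2], with S_0(x) = a_0 + b_0·(x - 1) + c_0·(x - 1)² + d_0·(x - 1)³: c_0 = m_0/2 = -109/8, d_0 = (m_1 - m_0)/(6h_0) = 65/8, b_0 = Δ_0 - h_0(2m_0 + m_1)/6 = 5/2.

-13.6250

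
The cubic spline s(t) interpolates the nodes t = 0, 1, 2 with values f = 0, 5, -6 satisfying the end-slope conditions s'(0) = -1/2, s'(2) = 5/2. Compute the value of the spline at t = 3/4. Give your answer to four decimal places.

With σ_i denoting the second derivative at x_i, h_i = 1, 1, and Δ_i = (y_(i+1) − y_i)/h_i = 5, -11:
  1·σ_0 + 4·σ_1 + 1·σ_2 = 6(Δ_1 - Δ_0) = -96
Clamped end conditions give two more equations: 2h_0·σ_0 + h_0·σ_1 = 6(Δ_0 - s'(0)) = 33 and h_1·σ_1 + 2h_1·σ_2 = 6(s'(2) - Δ_1) = 81.
Solving: σ_0 = 42, σ_1 = -51, σ_2 = 66.
On [0, 1], s(t) = 0 - 1/2·t + 21·t² - 31/2·t³.
With t = 3/4: s(3/4) = 627/128.

4.8984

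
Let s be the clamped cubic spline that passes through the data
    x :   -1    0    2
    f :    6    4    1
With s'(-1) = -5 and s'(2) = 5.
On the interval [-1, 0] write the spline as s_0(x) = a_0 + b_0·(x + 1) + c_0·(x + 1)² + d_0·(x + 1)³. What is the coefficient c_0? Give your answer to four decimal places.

Let M_i = s''(x_i). Step sizes h_i = 1, 2; slopes of the chords Δ_i = (y_(i+1) - y_i)/h_i = -2, -3/2.
  1·M_0 + 6·M_1 + 2·M_2 = 6(Δ_1 - Δ_0) = 3
Clamped end conditions give two more equations: 2h_0·M_0 + h_0·M_1 = 6(Δ_0 - s'(-1)) = 18 and h_1·M_1 + 2h_1·M_2 = 6(s'(2) - Δ_1) = 39.
Solving: M_0 = 71/6, M_1 = -17/3, M_2 = 151/12.
On [-1, 0], with s_0(x) = a_0 + b_0·(x + 1) + c_0·(x + 1)² + d_0·(x + 1)³: c_0 = M_0/2 = 71/12, d_0 = (M_1 - M_0)/(6h_0) = -35/12, b_0 = Δ_0 - h_0(2M_0 + M_1)/6 = -5.

5.9167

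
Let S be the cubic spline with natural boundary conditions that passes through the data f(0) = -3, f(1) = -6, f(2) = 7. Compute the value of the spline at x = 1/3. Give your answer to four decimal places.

-5.1852

With σ_i denoting the second derivative at x_i, h_i = 1, 1, and Δ_i = (y_(i+1) − y_i)/h_i = -3, 13:
  1·σ_0 + 4·σ_1 + 1·σ_2 = 6(Δ_1 - Δ_0) = 96
Natural end conditions: σ_0 = σ_2 = 0.
Solving the tridiagonal system: σ_0 = 0, σ_1 = 24, σ_2 = 0.
On [0, 1], S(x) = -3 - 7·x + 0·x² + 4·x³.
With x = 1/3: S(1/3) = -140/27.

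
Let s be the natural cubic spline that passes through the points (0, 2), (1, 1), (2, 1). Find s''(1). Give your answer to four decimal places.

With m_i denoting the second derivative at x_i, h_i = 1, 1, and Δ_i = (y_(i+1) − y_i)/h_i = -1, 0:
  1·m_0 + 4·m_1 + 1·m_2 = 6(Δ_1 - Δ_0) = 6
Natural end conditions: m_0 = m_2 = 0.
Hence m_0 = 0, m_1 = 3/2, m_2 = 0.

1.5000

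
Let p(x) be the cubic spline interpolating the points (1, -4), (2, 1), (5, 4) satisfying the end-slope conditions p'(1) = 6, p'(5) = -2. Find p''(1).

With σ_i denoting the second derivative at x_i, h_i = 1, 3, and Δ_i = (y_(i+1) − y_i)/h_i = 5, 1:
  1·σ_0 + 8·σ_1 + 3·σ_2 = 6(Δ_1 - Δ_0) = -24
Clamped end conditions give two more equations: 2h_0·σ_0 + h_0·σ_1 = 6(Δ_0 - p'(1)) = -6 and h_1·σ_1 + 2h_1·σ_2 = 6(p'(5) - Δ_1) = -18.
Solving: σ_0 = -2, σ_1 = -2, σ_2 = -2.

-2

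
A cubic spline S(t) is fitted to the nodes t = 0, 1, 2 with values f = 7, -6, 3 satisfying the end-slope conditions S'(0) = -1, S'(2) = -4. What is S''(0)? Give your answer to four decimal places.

-70.5000

With M_i denoting the second derivative at x_i, h_i = 1, 1, and Δ_i = (y_(i+1) − y_i)/h_i = -13, 9:
  1·M_0 + 4·M_1 + 1·M_2 = 6(Δ_1 - Δ_0) = 132
Clamped end conditions give two more equations: 2h_0·M_0 + h_0·M_1 = 6(Δ_0 - S'(0)) = -72 and h_1·M_1 + 2h_1·M_2 = 6(S'(2) - Δ_1) = -78.
Hence M_0 = -141/2, M_1 = 69, M_2 = -147/2.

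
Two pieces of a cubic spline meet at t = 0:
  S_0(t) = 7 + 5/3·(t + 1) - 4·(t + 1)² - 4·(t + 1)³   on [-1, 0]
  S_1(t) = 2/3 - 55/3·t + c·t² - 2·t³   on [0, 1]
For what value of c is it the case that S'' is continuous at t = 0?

S_0''(t) = -8 - 24·(t + 1), so S_0''(0) = -32. On the right, S_1''(0) = 2c, so c = -16.

-16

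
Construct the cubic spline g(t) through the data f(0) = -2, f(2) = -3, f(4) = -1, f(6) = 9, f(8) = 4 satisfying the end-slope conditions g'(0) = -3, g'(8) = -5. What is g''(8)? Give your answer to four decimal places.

-0.3571

Write m_i for g''(x_i). With h_i = 2, 2, 2, 2 and divided differences Δ_i = -1/2, 1, 5, -5/2, the continuity of g' gives the tridiagonal system
  2·m_0 + 8·m_1 + 2·m_2 = 6(Δ_1 - Δ_0) = 9
  2·m_1 + 8·m_2 + 2·m_3 = 6(Δ_2 - Δ_1) = 24
  2·m_2 + 8·m_3 + 2·m_4 = 6(Δ_3 - Δ_2) = -45
Clamped end conditions give two more equations: 2h_0·m_0 + h_0·m_1 = 6(Δ_0 - g'(0)) = 15 and h_3·m_3 + 2h_3·m_4 = 6(g'(8) - Δ_3) = -15.
Solving the tridiagonal system: m_0 = 61/14, m_1 = -17/14, m_2 = 5, m_3 = -95/14, m_4 = -5/14.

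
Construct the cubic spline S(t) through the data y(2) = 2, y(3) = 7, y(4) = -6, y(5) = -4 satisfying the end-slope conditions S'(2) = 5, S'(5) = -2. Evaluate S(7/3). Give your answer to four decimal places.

Write σ_i for S''(x_i). With h_i = 1, 1, 1 and divided differences Δ_i = 5, -13, 2, the continuity of S' gives the tridiagonal system
  1·σ_0 + 4·σ_1 + 1·σ_2 = 6(Δ_1 - Δ_0) = -108
  1·σ_1 + 4·σ_2 + 1·σ_3 = 6(Δ_2 - Δ_1) = 90
Clamped end conditions give two more equations: 2h_0·σ_0 + h_0·σ_1 = 6(Δ_0 - S'(2)) = 0 and h_2·σ_2 + 2h_2·σ_3 = 6(S'(5) - Δ_2) = -24.
Solving the tridiagonal system: σ_0 = 64/3, σ_1 = -128/3, σ_2 = 124/3, σ_3 = -98/3.
On [2, 3], S(t) = 2 + 5·(t - 2) + 32/3·(t - 2)² - 32/3·(t - 2)³.
With (t - 2) = 1/3: S(7/3) = 361/81.

4.4568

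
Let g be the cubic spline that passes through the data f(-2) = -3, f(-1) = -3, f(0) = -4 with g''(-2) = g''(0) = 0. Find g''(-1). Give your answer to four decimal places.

Put m_i = g'' at the i-th knot. Here h = (1, 1) and Δ = (0, -1), so the interior equations h_(i-1)·m_(i-1) + 2(h_(i-1)+h_i)·m_i + h_i·m_(i+1) = 6(Δ_i − Δ_(i-1)) read
  1·m_0 + 4·m_1 + 1·m_2 = 6(Δ_1 - Δ_0) = -6
Natural end conditions: m_0 = m_2 = 0.
Hence m_0 = 0, m_1 = -3/2, m_2 = 0.

-1.5000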